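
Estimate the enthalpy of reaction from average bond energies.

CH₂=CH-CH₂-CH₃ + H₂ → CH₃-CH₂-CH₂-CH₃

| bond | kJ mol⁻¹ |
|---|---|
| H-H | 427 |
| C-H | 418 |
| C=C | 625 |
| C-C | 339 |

Bonds broken (reactants):
  C-C: 2 × 339 = 678
  C-H: 8 × 418 = 3344
  C=C: 1 × 625 = 625
  H-H: 1 × 427 = 427
  Σ(broken) = 5074 kJ
Bonds formed (products):
  C-C: 3 × 339 = 1017
  C-H: 10 × 418 = 4180
  Σ(formed) = 5197 kJ
ΔH = Σ(broken) − Σ(formed) = 5074 − 5197 = −123 kJ

ΔH ≈ −123 kJ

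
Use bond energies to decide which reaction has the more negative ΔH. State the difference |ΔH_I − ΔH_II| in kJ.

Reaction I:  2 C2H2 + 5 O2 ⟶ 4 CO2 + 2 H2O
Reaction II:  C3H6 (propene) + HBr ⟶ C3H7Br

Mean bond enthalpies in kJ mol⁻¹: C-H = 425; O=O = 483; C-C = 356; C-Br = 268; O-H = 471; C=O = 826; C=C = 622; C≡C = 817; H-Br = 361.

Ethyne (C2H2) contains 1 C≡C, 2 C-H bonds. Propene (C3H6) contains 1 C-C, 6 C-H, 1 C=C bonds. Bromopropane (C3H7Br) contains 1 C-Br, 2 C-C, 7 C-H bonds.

Reaction I:
  Bonds broken (reactants):
    C≡C: 2 × 817 = 1634
    C-H: 4 × 425 = 1700
    O=O: 5 × 483 = 2415
    Σ(broken) = 5749 kJ
  Bonds formed (products):
    C=O: 8 × 826 = 6608
    O-H: 4 × 471 = 1884
    Σ(formed) = 8492 kJ
  ΔH_I = 5749 − 8492 = −2743 kJ
Reaction II:
  Bonds broken (reactants):
    C-C: 1 × 356 = 356
    C-H: 6 × 425 = 2550
    C=C: 1 × 622 = 622
    H-Br: 1 × 361 = 361
    Σ(broken) = 3889 kJ
  Bonds formed (products):
    C-Br: 1 × 268 = 268
    C-C: 2 × 356 = 712
    C-H: 7 × 425 = 2975
    Σ(formed) = 3955 kJ
  ΔH_II = 3889 − 3955 = −66 kJ
ΔH_I − ΔH_II = −2677 kJ, so reaction I has the more negative ΔH; |ΔH_I − ΔH_II| = 2677 kJ.

Reaction I, by 2677 kJ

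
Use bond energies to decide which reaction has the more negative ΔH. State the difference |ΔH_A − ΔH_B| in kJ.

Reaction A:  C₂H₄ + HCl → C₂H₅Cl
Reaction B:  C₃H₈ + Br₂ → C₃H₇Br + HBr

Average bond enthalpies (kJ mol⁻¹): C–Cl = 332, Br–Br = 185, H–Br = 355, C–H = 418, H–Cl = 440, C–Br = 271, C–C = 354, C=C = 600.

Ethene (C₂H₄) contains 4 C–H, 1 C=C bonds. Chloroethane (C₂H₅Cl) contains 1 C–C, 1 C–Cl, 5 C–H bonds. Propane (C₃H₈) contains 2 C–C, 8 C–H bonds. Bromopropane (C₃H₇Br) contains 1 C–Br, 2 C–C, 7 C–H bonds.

Reaction A, by 41 kJ

Reaction A:
  Bonds broken (reactants):
    C–H: 4 × 418 = 1672
    C=C: 1 × 600 = 600
    H–Cl: 1 × 440 = 440
    Σ(broken) = 2712 kJ
  Bonds formed (products):
    C–C: 1 × 354 = 354
    C–Cl: 1 × 332 = 332
    C–H: 5 × 418 = 2090
    Σ(formed) = 2776 kJ
  ΔH_A = 2712 − 2776 = −64 kJ
Reaction B:
  Bonds broken (reactants):
    Br–Br: 1 × 185 = 185
    C–C: 2 × 354 = 708
    C–H: 8 × 418 = 3344
    Σ(broken) = 4237 kJ
  Bonds formed (products):
    C–Br: 1 × 271 = 271
    C–C: 2 × 354 = 708
    C–H: 7 × 418 = 2926
    H–Br: 1 × 355 = 355
    Σ(formed) = 4260 kJ
  ΔH_B = 4237 − 4260 = −23 kJ
ΔH_A − ΔH_B = −41 kJ, so reaction A has the more negative ΔH; |ΔH_A − ΔH_B| = 41 kJ.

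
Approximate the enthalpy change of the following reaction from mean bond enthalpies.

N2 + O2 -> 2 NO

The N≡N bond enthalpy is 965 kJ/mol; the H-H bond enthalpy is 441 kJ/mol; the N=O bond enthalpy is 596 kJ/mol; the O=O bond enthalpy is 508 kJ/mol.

Bonds broken (reactants):
  N≡N: 1 × 965 = 965
  O=O: 1 × 508 = 508
  Σ(broken) = 1473 kJ
Bonds formed (products):
  N=O: 2 × 596 = 1192
  Σ(formed) = 1192 kJ
ΔH = Σ(broken) − Σ(formed) = 1473 − 1192 = +281 kJ

ΔH ≈ +281 kJ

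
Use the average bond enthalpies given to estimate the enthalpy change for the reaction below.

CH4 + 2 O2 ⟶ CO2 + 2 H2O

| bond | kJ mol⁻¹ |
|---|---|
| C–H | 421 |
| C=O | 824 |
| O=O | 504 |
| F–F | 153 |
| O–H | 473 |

ΔH ≈ −848 kJ

Bonds broken (reactants):
  C–H: 4 × 421 = 1684
  O=O: 2 × 504 = 1008
  Σ(broken) = 2692 kJ
Bonds formed (products):
  C=O: 2 × 824 = 1648
  O–H: 4 × 473 = 1892
  Σ(formed) = 3540 kJ
ΔH = Σ(broken) − Σ(formed) = 2692 − 3540 = −848 kJ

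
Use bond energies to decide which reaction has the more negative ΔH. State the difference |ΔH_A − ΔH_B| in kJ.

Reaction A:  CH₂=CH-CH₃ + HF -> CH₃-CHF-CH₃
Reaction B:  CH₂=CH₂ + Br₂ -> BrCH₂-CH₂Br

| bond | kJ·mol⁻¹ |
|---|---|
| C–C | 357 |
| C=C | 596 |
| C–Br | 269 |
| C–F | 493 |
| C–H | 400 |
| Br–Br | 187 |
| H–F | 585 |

Reaction B, by 43 kJ

Reaction A:
  Bonds broken (reactants):
    C–C: 1 × 357 = 357
    C–H: 6 × 400 = 2400
    C=C: 1 × 596 = 596
    H–F: 1 × 585 = 585
    Σ(broken) = 3938 kJ
  Bonds formed (products):
    C–C: 2 × 357 = 714
    C–F: 1 × 493 = 493
    C–H: 7 × 400 = 2800
    Σ(formed) = 4007 kJ
  ΔH_A = 3938 − 4007 = −69 kJ
Reaction B:
  Bonds broken (reactants):
    Br–Br: 1 × 187 = 187
    C–H: 4 × 400 = 1600
    C=C: 1 × 596 = 596
    Σ(broken) = 2383 kJ
  Bonds formed (products):
    C–Br: 2 × 269 = 538
    C–C: 1 × 357 = 357
    C–H: 4 × 400 = 1600
    Σ(formed) = 2495 kJ
  ΔH_B = 2383 − 2495 = −112 kJ
ΔH_A − ΔH_B = +43 kJ, so reaction B has the more negative ΔH; |ΔH_A − ΔH_B| = 43 kJ.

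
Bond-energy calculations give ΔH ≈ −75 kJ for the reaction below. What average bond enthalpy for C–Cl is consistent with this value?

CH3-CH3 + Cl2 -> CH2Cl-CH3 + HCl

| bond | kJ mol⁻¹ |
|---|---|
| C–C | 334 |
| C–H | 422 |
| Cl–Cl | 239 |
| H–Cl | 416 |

D(C–Cl) ≈ 320 kJ/mol

Let D be the C–Cl bond energy.
Σ(broken) = 1×334 + 6×422 + 1×239 = 3105
Σ(formed) = 1×334 + 1×D + 5×422 + 1×416 = 2860 + D
ΔH = Σ(broken) − Σ(formed) = (3105) − (2860 + D) = +245 − D
Setting this equal to −75 kJ gives D = 320 kJ/mol.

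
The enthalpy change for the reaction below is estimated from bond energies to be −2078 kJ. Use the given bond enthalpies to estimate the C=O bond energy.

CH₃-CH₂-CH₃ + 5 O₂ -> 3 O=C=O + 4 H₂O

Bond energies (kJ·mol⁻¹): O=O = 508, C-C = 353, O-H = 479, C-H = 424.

D(C=O) ≈ 814 kJ/mol

Let D be the C=O bond energy.
Σ(broken) = 2×353 + 8×424 + 5×508 = 6638
Σ(formed) = 6×D + 8×479 = 3832 + 6D
ΔH = Σ(broken) − Σ(formed) = (6638) − (3832 + 6D) = +2806 − 6D
Setting this equal to −2078 kJ gives 6D = 4884, so D = 814 kJ/mol.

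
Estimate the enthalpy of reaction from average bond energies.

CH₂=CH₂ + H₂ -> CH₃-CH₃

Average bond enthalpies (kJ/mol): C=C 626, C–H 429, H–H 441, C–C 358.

Bonds broken (reactants):
  C–H: 4 × 429 = 1716
  C=C: 1 × 626 = 626
  H–H: 1 × 441 = 441
  Σ(broken) = 2783 kJ
Bonds formed (products):
  C–C: 1 × 358 = 358
  C–H: 6 × 429 = 2574
  Σ(formed) = 2932 kJ
ΔH = Σ(broken) − Σ(formed) = 2783 − 2932 = −149 kJ

ΔH ≈ −149 kJ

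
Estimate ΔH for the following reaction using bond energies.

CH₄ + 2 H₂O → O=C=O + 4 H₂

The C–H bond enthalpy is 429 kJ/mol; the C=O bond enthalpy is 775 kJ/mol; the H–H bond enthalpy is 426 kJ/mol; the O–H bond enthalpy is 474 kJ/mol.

Bonds broken (reactants):
  C–H: 4 × 429 = 1716
  O–H: 4 × 474 = 1896
  Σ(broken) = 3612 kJ
Bonds formed (products):
  C=O: 2 × 775 = 1550
  H–H: 4 × 426 = 1704
  Σ(formed) = 3254 kJ
ΔH = Σ(broken) − Σ(formed) = 3612 − 3254 = +358 kJ

ΔH ≈ +358 kJ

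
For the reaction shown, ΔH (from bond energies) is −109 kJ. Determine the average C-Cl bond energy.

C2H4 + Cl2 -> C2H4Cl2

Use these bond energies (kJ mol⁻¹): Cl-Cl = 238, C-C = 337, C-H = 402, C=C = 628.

Let D be the C-Cl bond energy.
Σ(broken) = 4×402 + 1×628 + 1×238 = 2474
Σ(formed) = 1×337 + 2×D + 4×402 = 1945 + 2D
ΔH = Σ(broken) − Σ(formed) = (2474) − (1945 + 2D) = +529 − 2D
Setting this equal to −109 kJ gives 2D = 638, so D = 319 kJ/mol.

D(C-Cl) ≈ 319 kJ/mol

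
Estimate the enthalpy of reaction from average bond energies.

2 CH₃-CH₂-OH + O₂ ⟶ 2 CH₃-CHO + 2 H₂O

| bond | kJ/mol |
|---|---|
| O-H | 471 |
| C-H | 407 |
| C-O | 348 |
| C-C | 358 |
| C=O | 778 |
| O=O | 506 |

Bonds broken (reactants):
  C-C: 2 × 358 = 716
  C-H: 10 × 407 = 4070
  C-O: 2 × 348 = 696
  O-H: 2 × 471 = 942
  O=O: 1 × 506 = 506
  Σ(broken) = 6930 kJ
Bonds formed (products):
  C-C: 2 × 358 = 716
  C-H: 8 × 407 = 3256
  C=O: 2 × 778 = 1556
  O-H: 4 × 471 = 1884
  Σ(formed) = 7412 kJ
ΔH = Σ(broken) − Σ(formed) = 6930 − 7412 = −482 kJ

ΔH ≈ −482 kJ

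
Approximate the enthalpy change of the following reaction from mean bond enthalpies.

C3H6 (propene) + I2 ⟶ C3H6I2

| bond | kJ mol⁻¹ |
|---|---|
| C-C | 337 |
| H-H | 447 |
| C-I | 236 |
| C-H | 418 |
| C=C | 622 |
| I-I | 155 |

ΔH ≈ −32 kJ

Bonds broken (reactants):
  C-C: 1 × 337 = 337
  C-H: 6 × 418 = 2508
  C=C: 1 × 622 = 622
  I-I: 1 × 155 = 155
  Σ(broken) = 3622 kJ
Bonds formed (products):
  C-C: 2 × 337 = 674
  C-H: 6 × 418 = 2508
  C-I: 2 × 236 = 472
  Σ(formed) = 3654 kJ
ΔH = Σ(broken) − Σ(formed) = 3622 − 3654 = −32 kJ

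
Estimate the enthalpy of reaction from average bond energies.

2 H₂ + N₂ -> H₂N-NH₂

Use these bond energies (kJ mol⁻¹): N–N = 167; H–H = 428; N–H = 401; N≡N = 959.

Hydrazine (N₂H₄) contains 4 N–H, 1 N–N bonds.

ΔH ≈ +44 kJ

Bonds broken (reactants):
  H–H: 2 × 428 = 856
  N≡N: 1 × 959 = 959
  Σ(broken) = 1815 kJ
Bonds formed (products):
  N–H: 4 × 401 = 1604
  N–N: 1 × 167 = 167
  Σ(formed) = 1771 kJ
ΔH = Σ(broken) − Σ(formed) = 1815 − 1771 = +44 kJ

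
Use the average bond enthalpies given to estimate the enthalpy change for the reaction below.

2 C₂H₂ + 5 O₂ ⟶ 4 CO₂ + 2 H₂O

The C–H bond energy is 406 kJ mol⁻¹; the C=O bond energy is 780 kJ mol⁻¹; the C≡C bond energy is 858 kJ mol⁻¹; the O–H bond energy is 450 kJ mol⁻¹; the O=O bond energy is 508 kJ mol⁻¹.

Bonds broken (reactants):
  C≡C: 2 × 858 = 1716
  C–H: 4 × 406 = 1624
  O=O: 5 × 508 = 2540
  Σ(broken) = 5880 kJ
Bonds formed (products):
  C=O: 8 × 780 = 6240
  O–H: 4 × 450 = 1800
  Σ(formed) = 8040 kJ
ΔH = Σ(broken) − Σ(formed) = 5880 − 8040 = −2160 kJ

ΔH ≈ −2160 kJ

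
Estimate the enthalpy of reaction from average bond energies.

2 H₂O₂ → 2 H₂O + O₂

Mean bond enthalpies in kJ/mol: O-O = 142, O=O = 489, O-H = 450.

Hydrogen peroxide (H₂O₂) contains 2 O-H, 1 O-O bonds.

Bonds broken (reactants):
  O-H: 4 × 450 = 1800
  O-O: 2 × 142 = 284
  Σ(broken) = 2084 kJ
Bonds formed (products):
  O-H: 4 × 450 = 1800
  O=O: 1 × 489 = 489
  Σ(formed) = 2289 kJ
ΔH = Σ(broken) − Σ(formed) = 2084 − 2289 = −205 kJ

ΔH ≈ −205 kJ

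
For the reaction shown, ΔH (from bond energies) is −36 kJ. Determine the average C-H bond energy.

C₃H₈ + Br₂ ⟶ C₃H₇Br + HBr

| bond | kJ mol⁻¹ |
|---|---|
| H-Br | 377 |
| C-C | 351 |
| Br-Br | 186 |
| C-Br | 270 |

Let D be the C-H bond energy.
Σ(broken) = 1×186 + 2×351 + 8×D = 888 + 8D
Σ(formed) = 1×270 + 2×351 + 7×D + 1×377 = 1349 + 7D
ΔH = Σ(broken) − Σ(formed) = (888 + 8D) − (1349 + 7D) = −461 + D
Setting this equal to −36 kJ gives D = 425 kJ/mol.

D(C-H) ≈ 425 kJ/mol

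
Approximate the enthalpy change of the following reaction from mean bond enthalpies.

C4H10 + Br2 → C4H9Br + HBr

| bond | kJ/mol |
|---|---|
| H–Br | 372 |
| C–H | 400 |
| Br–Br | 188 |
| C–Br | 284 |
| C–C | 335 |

ΔH ≈ −68 kJ

Bonds broken (reactants):
  Br–Br: 1 × 188 = 188
  C–C: 3 × 335 = 1005
  C–H: 10 × 400 = 4000
  Σ(broken) = 5193 kJ
Bonds formed (products):
  C–Br: 1 × 284 = 284
  C–C: 3 × 335 = 1005
  C–H: 9 × 400 = 3600
  H–Br: 1 × 372 = 372
  Σ(formed) = 5261 kJ
ΔH = Σ(broken) − Σ(formed) = 5193 − 5261 = −68 kJ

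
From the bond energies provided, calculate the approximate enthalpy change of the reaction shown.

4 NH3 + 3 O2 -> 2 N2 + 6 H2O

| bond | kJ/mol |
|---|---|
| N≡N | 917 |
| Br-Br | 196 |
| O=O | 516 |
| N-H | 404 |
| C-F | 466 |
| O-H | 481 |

Bonds broken (reactants):
  N-H: 12 × 404 = 4848
  O=O: 3 × 516 = 1548
  Σ(broken) = 6396 kJ
Bonds formed (products):
  N≡N: 2 × 917 = 1834
  O-H: 12 × 481 = 5772
  Σ(formed) = 7606 kJ
ΔH = Σ(broken) − Σ(formed) = 6396 − 7606 = −1210 kJ

ΔH ≈ −1210 kJ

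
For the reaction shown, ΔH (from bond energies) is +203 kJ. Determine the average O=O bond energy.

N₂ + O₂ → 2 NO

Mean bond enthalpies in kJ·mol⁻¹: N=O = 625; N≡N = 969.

D(O=O) ≈ 484 kJ/mol

Let D be the O=O bond energy.
Σ(broken) = 1×969 + 1×D = 969 + D
Σ(formed) = 2×625 = 1250
ΔH = Σ(broken) − Σ(formed) = (969 + D) − (1250) = −281 + D
Setting this equal to +203 kJ gives D = 484 kJ/mol.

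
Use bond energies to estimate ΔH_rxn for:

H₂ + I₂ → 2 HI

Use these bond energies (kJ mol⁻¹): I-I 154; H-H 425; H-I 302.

Bonds broken (reactants):
  H-H: 1 × 425 = 425
  I-I: 1 × 154 = 154
  Σ(broken) = 579 kJ
Bonds formed (products):
  H-I: 2 × 302 = 604
  Σ(formed) = 604 kJ
ΔH = Σ(broken) − Σ(formed) = 579 − 604 = −25 kJ

ΔH ≈ −25 kJ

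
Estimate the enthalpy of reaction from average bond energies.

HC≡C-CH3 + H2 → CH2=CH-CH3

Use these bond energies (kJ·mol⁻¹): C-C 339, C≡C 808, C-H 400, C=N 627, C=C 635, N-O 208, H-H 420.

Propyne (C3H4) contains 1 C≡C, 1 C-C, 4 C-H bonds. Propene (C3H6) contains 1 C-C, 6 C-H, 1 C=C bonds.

ΔH ≈ −207 kJ

Bonds broken (reactants):
  C≡C: 1 × 808 = 808
  C-C: 1 × 339 = 339
  C-H: 4 × 400 = 1600
  H-H: 1 × 420 = 420
  Σ(broken) = 3167 kJ
Bonds formed (products):
  C-C: 1 × 339 = 339
  C-H: 6 × 400 = 2400
  C=C: 1 × 635 = 635
  Σ(formed) = 3374 kJ
ΔH = Σ(broken) − Σ(formed) = 3167 − 3374 = −207 kJ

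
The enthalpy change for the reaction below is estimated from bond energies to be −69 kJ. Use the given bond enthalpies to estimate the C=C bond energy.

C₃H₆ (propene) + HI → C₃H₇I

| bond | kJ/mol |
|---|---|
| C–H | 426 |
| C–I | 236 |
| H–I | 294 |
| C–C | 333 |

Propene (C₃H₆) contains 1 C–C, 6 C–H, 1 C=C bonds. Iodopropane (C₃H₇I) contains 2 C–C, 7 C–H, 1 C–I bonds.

D(C=C) ≈ 632 kJ/mol

Let D be the C=C bond energy.
Σ(broken) = 1×333 + 6×426 + 1×D + 1×294 = 3183 + D
Σ(formed) = 2×333 + 7×426 + 1×236 = 3884
ΔH = Σ(broken) − Σ(formed) = (3183 + D) − (3884) = −701 + D
Setting this equal to −69 kJ gives D = 632 kJ/mol.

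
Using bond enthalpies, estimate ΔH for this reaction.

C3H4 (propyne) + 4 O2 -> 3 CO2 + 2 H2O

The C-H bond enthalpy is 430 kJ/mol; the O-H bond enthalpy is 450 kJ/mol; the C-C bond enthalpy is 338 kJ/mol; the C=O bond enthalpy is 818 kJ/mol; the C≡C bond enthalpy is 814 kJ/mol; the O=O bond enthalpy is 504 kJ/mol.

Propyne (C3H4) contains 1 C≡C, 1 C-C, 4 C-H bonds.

ΔH ≈ −1820 kJ

Bonds broken (reactants):
  C≡C: 1 × 814 = 814
  C-C: 1 × 338 = 338
  C-H: 4 × 430 = 1720
  O=O: 4 × 504 = 2016
  Σ(broken) = 4888 kJ
Bonds formed (products):
  C=O: 6 × 818 = 4908
  O-H: 4 × 450 = 1800
  Σ(formed) = 6708 kJ
ΔH = Σ(broken) − Σ(formed) = 4888 − 6708 = −1820 kJ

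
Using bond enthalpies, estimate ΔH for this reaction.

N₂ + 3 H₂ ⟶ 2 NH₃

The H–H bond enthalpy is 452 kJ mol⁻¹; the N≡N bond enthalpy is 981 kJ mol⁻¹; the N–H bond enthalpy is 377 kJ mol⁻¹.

ΔH ≈ +75 kJ

Bonds broken (reactants):
  H–H: 3 × 452 = 1356
  N≡N: 1 × 981 = 981
  Σ(broken) = 2337 kJ
Bonds formed (products):
  N–H: 6 × 377 = 2262
  Σ(formed) = 2262 kJ
ΔH = Σ(broken) − Σ(formed) = 2337 − 2262 = +75 kJ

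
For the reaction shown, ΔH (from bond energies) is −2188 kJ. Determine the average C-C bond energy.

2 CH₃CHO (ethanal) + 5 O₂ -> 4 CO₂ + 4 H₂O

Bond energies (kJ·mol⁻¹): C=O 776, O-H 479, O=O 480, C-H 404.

Let D be the C-C bond energy.
Σ(broken) = 2×D + 8×404 + 2×776 + 5×480 = 7184 + 2D
Σ(formed) = 8×776 + 8×479 = 10040
ΔH = Σ(broken) − Σ(formed) = (7184 + 2D) − (10040) = −2856 + 2D
Setting this equal to −2188 kJ gives 2D = 668, so D = 334 kJ/mol.

D(C-C) ≈ 334 kJ/mol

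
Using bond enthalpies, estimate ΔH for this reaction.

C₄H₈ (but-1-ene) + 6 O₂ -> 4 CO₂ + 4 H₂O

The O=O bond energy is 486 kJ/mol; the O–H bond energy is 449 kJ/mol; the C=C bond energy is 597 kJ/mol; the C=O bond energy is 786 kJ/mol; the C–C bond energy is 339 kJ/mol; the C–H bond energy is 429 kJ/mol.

ΔH ≈ −2257 kJ

Bonds broken (reactants):
  C–C: 2 × 339 = 678
  C–H: 8 × 429 = 3432
  C=C: 1 × 597 = 597
  O=O: 6 × 486 = 2916
  Σ(broken) = 7623 kJ
Bonds formed (products):
  C=O: 8 × 786 = 6288
  O–H: 8 × 449 = 3592
  Σ(formed) = 9880 kJ
ΔH = Σ(broken) − Σ(formed) = 7623 − 9880 = −2257 kJ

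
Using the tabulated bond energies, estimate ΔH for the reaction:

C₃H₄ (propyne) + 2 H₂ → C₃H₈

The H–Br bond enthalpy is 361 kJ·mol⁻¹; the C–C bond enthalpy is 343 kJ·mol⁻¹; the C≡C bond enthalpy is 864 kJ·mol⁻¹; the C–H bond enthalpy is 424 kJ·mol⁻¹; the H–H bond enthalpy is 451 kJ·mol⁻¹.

Bonds broken (reactants):
  C≡C: 1 × 864 = 864
  C–C: 1 × 343 = 343
  C–H: 4 × 424 = 1696
  H–H: 2 × 451 = 902
  Σ(broken) = 3805 kJ
Bonds formed (products):
  C–C: 2 × 343 = 686
  C–H: 8 × 424 = 3392
  Σ(formed) = 4078 kJ
ΔH = Σ(broken) − Σ(formed) = 3805 − 4078 = −273 kJ

ΔH ≈ −273 kJ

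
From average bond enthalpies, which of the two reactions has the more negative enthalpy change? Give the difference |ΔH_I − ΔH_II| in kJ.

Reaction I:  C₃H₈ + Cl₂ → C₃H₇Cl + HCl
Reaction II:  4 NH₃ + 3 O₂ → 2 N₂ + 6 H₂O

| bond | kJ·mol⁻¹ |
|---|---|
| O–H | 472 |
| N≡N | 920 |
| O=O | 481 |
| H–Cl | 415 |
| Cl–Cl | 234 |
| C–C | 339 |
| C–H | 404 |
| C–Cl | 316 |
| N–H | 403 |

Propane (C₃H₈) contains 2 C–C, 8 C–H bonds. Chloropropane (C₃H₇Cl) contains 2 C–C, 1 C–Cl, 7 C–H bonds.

Reaction I:
  Bonds broken (reactants):
    C–C: 2 × 339 = 678
    C–H: 8 × 404 = 3232
    Cl–Cl: 1 × 234 = 234
    Σ(broken) = 4144 kJ
  Bonds formed (products):
    C–C: 2 × 339 = 678
    C–Cl: 1 × 316 = 316
    C–H: 7 × 404 = 2828
    H–Cl: 1 × 415 = 415
    Σ(formed) = 4237 kJ
  ΔH_I = 4144 − 4237 = −93 kJ
Reaction II:
  Bonds broken (reactants):
    N–H: 12 × 403 = 4836
    O=O: 3 × 481 = 1443
    Σ(broken) = 6279 kJ
  Bonds formed (products):
    N≡N: 2 × 920 = 1840
    O–H: 12 × 472 = 5664
    Σ(formed) = 7504 kJ
  ΔH_II = 6279 − 7504 = −1225 kJ
ΔH_I − ΔH_II = +1132 kJ, so reaction II has the more negative ΔH; |ΔH_I − ΔH_II| = 1132 kJ.

Reaction II, by 1132 kJ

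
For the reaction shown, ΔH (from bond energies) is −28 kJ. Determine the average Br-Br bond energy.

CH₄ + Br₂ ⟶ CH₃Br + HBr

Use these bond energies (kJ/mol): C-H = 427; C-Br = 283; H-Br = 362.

Let D be the Br-Br bond energy.
Σ(broken) = 1×D + 4×427 = 1708 + D
Σ(formed) = 1×283 + 3×427 + 1×362 = 1926
ΔH = Σ(broken) − Σ(formed) = (1708 + D) − (1926) = −218 + D
Setting this equal to −28 kJ gives D = 190 kJ/mol.

D(Br-Br) ≈ 190 kJ/mol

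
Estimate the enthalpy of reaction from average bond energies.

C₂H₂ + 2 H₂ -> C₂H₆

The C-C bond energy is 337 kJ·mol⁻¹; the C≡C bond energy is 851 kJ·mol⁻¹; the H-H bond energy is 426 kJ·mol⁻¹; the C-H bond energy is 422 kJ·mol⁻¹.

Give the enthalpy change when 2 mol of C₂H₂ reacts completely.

ΔH = −644 kJ

Bonds broken (reactants):
  C≡C: 1 × 851 = 851
  C-H: 2 × 422 = 844
  H-H: 2 × 426 = 852
  Σ(broken) = 2547 kJ
Bonds formed (products):
  C-C: 1 × 337 = 337
  C-H: 6 × 422 = 2532
  Σ(formed) = 2869 kJ
ΔH = Σ(broken) − Σ(formed) = 2547 − 2869 = −322 kJ
For 2× the reaction as written: 2 × (−322) = −644 kJ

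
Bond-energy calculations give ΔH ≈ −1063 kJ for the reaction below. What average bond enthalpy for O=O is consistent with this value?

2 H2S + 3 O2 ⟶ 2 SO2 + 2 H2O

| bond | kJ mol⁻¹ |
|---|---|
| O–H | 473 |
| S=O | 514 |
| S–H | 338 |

D(O=O) ≈ 511 kJ/mol

Let D be the O=O bond energy.
Σ(broken) = 3×D + 4×338 = 1352 + 3D
Σ(formed) = 4×473 + 4×514 = 3948
ΔH = Σ(broken) − Σ(formed) = (1352 + 3D) − (3948) = −2596 + 3D
Setting this equal to −1063 kJ gives 3D = 1533, so D = 511 kJ/mol.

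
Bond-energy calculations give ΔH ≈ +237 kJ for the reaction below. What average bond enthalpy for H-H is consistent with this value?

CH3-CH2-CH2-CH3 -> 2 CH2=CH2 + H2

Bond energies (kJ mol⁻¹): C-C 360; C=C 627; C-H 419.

Let D be the H-H bond energy.
Σ(broken) = 3×360 + 10×419 = 5270
Σ(formed) = 8×419 + 2×627 + 1×D = 4606 + D
ΔH = Σ(broken) − Σ(formed) = (5270) − (4606 + D) = +664 − D
Setting this equal to +237 kJ gives D = 427 kJ/mol.

D(H-H) ≈ 427 kJ/mol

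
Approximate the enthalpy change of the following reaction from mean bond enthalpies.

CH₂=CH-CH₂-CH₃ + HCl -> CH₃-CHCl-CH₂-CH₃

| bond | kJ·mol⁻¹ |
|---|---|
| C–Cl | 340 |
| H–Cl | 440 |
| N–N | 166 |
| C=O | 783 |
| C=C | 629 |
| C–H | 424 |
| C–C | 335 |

Bonds broken (reactants):
  C–C: 2 × 335 = 670
  C–H: 8 × 424 = 3392
  C=C: 1 × 629 = 629
  H–Cl: 1 × 440 = 440
  Σ(broken) = 5131 kJ
Bonds formed (products):
  C–C: 3 × 335 = 1005
  C–Cl: 1 × 340 = 340
  C–H: 9 × 424 = 3816
  Σ(formed) = 5161 kJ
ΔH = Σ(broken) − Σ(formed) = 5131 − 5161 = −30 kJ

ΔH ≈ −30 kJ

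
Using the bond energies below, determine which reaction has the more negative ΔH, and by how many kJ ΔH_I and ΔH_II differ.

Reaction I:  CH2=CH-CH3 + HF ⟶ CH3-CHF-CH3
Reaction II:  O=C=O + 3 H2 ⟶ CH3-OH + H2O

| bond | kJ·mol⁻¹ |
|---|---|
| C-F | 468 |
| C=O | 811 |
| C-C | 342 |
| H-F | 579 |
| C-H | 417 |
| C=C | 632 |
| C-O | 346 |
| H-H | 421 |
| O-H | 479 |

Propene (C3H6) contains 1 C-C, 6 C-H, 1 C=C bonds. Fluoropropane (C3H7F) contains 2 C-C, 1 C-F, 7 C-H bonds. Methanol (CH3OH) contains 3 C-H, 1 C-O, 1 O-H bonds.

Reaction II, by 133 kJ

Reaction I:
  Bonds broken (reactants):
    C-C: 1 × 342 = 342
    C-H: 6 × 417 = 2502
    C=C: 1 × 632 = 632
    H-F: 1 × 579 = 579
    Σ(broken) = 4055 kJ
  Bonds formed (products):
    C-C: 2 × 342 = 684
    C-F: 1 × 468 = 468
    C-H: 7 × 417 = 2919
    Σ(formed) = 4071 kJ
  ΔH_I = 4055 − 4071 = −16 kJ
Reaction II:
  Bonds broken (reactants):
    C=O: 2 × 811 = 1622
    H-H: 3 × 421 = 1263
    Σ(broken) = 2885 kJ
  Bonds formed (products):
    C-H: 3 × 417 = 1251
    C-O: 1 × 346 = 346
    O-H: 3 × 479 = 1437
    Σ(formed) = 3034 kJ
  ΔH_II = 2885 − 3034 = −149 kJ
ΔH_I − ΔH_II = +133 kJ, so reaction II has the more negative ΔH; |ΔH_I − ΔH_II| = 133 kJ.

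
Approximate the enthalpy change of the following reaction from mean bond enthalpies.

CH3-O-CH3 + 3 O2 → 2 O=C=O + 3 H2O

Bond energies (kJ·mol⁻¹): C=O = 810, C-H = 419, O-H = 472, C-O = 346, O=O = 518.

Bonds broken (reactants):
  C-H: 6 × 419 = 2514
  C-O: 2 × 346 = 692
  O=O: 3 × 518 = 1554
  Σ(broken) = 4760 kJ
Bonds formed (products):
  C=O: 4 × 810 = 3240
  O-H: 6 × 472 = 2832
  Σ(formed) = 6072 kJ
ΔH = Σ(broken) − Σ(formed) = 4760 − 6072 = −1312 kJ

ΔH ≈ −1312 kJ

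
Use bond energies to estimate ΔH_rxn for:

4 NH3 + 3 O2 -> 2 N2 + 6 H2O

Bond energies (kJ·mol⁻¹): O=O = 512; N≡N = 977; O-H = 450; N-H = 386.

ΔH ≈ −1186 kJ

Bonds broken (reactants):
  N-H: 12 × 386 = 4632
  O=O: 3 × 512 = 1536
  Σ(broken) = 6168 kJ
Bonds formed (products):
  N≡N: 2 × 977 = 1954
  O-H: 12 × 450 = 5400
  Σ(formed) = 7354 kJ
ΔH = Σ(broken) − Σ(formed) = 6168 − 7354 = −1186 kJ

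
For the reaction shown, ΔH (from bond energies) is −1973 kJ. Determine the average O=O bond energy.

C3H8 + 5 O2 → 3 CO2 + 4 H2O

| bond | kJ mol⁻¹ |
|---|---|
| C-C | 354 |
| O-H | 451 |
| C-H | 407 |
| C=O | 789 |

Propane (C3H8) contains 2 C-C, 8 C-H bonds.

D(O=O) ≈ 481 kJ/mol

Let D be the O=O bond energy.
Σ(broken) = 2×354 + 8×407 + 5×D = 3964 + 5D
Σ(formed) = 6×789 + 8×451 = 8342
ΔH = Σ(broken) − Σ(formed) = (3964 + 5D) − (8342) = −4378 + 5D
Setting this equal to −1973 kJ gives 5D = 2405, so D = 481 kJ/mol.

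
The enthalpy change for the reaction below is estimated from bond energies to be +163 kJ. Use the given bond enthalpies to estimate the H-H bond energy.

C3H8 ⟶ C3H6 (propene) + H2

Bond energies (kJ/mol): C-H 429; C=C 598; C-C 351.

D(H-H) ≈ 448 kJ/mol

Let D be the H-H bond energy.
Σ(broken) = 2×351 + 8×429 = 4134
Σ(formed) = 1×351 + 6×429 + 1×598 + 1×D = 3523 + D
ΔH = Σ(broken) − Σ(formed) = (4134) − (3523 + D) = +611 − D
Setting this equal to +163 kJ gives D = 448 kJ/mol.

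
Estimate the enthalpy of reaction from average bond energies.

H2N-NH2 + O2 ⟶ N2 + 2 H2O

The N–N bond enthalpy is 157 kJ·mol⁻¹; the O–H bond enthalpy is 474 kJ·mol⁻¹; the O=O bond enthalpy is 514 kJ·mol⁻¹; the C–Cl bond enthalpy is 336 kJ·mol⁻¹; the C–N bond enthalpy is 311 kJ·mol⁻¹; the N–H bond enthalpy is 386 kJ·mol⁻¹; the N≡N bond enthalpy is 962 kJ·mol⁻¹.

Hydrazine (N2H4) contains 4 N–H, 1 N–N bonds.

ΔH ≈ −643 kJ

Bonds broken (reactants):
  N–H: 4 × 386 = 1544
  N–N: 1 × 157 = 157
  O=O: 1 × 514 = 514
  Σ(broken) = 2215 kJ
Bonds formed (products):
  N≡N: 1 × 962 = 962
  O–H: 4 × 474 = 1896
  Σ(formed) = 2858 kJ
ΔH = Σ(broken) − Σ(formed) = 2215 − 2858 = −643 kJ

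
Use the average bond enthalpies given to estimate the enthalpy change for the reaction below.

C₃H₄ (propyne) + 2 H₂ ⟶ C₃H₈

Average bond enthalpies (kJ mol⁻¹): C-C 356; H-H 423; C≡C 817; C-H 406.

ΔH ≈ −317 kJ

Bonds broken (reactants):
  C≡C: 1 × 817 = 817
  C-C: 1 × 356 = 356
  C-H: 4 × 406 = 1624
  H-H: 2 × 423 = 846
  Σ(broken) = 3643 kJ
Bonds formed (products):
  C-C: 2 × 356 = 712
  C-H: 8 × 406 = 3248
  Σ(formed) = 3960 kJ
ΔH = Σ(broken) − Σ(formed) = 3643 − 3960 = −317 kJ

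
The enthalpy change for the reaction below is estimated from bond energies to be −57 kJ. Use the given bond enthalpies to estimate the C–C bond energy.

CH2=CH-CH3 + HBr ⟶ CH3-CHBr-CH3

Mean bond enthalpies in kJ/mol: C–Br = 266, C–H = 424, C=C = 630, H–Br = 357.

D(C–C) ≈ 354 kJ/mol

Let D be the C–C bond energy.
Σ(broken) = 1×D + 6×424 + 1×630 + 1×357 = 3531 + D
Σ(formed) = 1×266 + 2×D + 7×424 = 3234 + 2D
ΔH = Σ(broken) − Σ(formed) = (3531 + D) − (3234 + 2D) = +297 − D
Setting this equal to −57 kJ gives D = 354 kJ/mol.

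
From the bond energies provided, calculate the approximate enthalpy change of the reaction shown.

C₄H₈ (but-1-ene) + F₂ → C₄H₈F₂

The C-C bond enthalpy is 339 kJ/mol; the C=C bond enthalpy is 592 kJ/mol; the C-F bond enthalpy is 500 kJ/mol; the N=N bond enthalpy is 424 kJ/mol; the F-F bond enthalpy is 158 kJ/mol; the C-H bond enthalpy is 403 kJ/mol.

ΔH ≈ −589 kJ

Bonds broken (reactants):
  C-C: 2 × 339 = 678
  C-H: 8 × 403 = 3224
  C=C: 1 × 592 = 592
  F-F: 1 × 158 = 158
  Σ(broken) = 4652 kJ
Bonds formed (products):
  C-C: 3 × 339 = 1017
  C-F: 2 × 500 = 1000
  C-H: 8 × 403 = 3224
  Σ(formed) = 5241 kJ
ΔH = Σ(broken) − Σ(formed) = 4652 − 5241 = −589 kJ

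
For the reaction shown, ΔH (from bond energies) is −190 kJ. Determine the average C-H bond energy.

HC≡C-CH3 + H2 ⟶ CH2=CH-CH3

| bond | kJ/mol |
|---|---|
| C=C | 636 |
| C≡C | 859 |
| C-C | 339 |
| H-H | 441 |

D(C-H) ≈ 427 kJ/mol

Let D be the C-H bond energy.
Σ(broken) = 1×859 + 1×339 + 4×D + 1×441 = 1639 + 4D
Σ(formed) = 1×339 + 6×D + 1×636 = 975 + 6D
ΔH = Σ(broken) − Σ(formed) = (1639 + 4D) − (975 + 6D) = +664 − 2D
Setting this equal to −190 kJ gives 2D = 854, so D = 427 kJ/mol.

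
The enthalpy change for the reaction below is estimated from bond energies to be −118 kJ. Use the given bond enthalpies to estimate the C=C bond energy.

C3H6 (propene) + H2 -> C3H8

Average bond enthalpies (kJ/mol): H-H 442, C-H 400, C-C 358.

D(C=C) ≈ 598 kJ/mol

Let D be the C=C bond energy.
Σ(broken) = 1×358 + 6×400 + 1×D + 1×442 = 3200 + D
Σ(formed) = 2×358 + 8×400 = 3916
ΔH = Σ(broken) − Σ(formed) = (3200 + D) − (3916) = −716 + D
Setting this equal to −118 kJ gives D = 598 kJ/mol.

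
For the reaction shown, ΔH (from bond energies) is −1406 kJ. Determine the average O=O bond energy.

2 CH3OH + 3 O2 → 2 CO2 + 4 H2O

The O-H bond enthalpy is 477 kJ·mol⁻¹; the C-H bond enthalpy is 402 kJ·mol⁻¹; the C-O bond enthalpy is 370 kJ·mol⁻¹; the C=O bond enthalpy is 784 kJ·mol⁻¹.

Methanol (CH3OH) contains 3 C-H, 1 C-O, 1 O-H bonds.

Let D be the O=O bond energy.
Σ(broken) = 6×402 + 2×370 + 2×477 + 3×D = 4106 + 3D
Σ(formed) = 4×784 + 8×477 = 6952
ΔH = Σ(broken) − Σ(formed) = (4106 + 3D) − (6952) = −2846 + 3D
Setting this equal to −1406 kJ gives 3D = 1440, so D = 480 kJ/mol.

D(O=O) ≈ 480 kJ/mol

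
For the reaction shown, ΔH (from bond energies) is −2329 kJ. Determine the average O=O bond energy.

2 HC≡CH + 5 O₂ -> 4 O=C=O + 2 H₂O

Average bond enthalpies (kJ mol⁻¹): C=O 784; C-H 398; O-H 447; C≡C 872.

D(O=O) ≈ 479 kJ/mol

Let D be the O=O bond energy.
Σ(broken) = 2×872 + 4×398 + 5×D = 3336 + 5D
Σ(formed) = 8×784 + 4×447 = 8060
ΔH = Σ(broken) − Σ(formed) = (3336 + 5D) − (8060) = −4724 + 5D
Setting this equal to −2329 kJ gives 5D = 2395, so D = 479 kJ/mol.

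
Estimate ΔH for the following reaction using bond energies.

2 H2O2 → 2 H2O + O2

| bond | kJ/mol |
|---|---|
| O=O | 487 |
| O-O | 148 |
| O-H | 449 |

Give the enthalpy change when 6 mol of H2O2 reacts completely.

ΔH = −573 kJ

Bonds broken (reactants):
  O-H: 4 × 449 = 1796
  O-O: 2 × 148 = 296
  Σ(broken) = 2092 kJ
Bonds formed (products):
  O-H: 4 × 449 = 1796
  O=O: 1 × 487 = 487
  Σ(formed) = 2283 kJ
ΔH = Σ(broken) − Σ(formed) = 2092 − 2283 = −191 kJ
For 3× the reaction as written: 3 × (−191) = −573 kJ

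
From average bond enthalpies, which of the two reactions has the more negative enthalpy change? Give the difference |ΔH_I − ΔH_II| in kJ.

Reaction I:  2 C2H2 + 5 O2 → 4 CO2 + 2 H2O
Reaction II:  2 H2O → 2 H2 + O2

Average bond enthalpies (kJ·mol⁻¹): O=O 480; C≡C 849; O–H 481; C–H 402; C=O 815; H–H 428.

Reaction I:
  Bonds broken (reactants):
    C≡C: 2 × 849 = 1698
    C–H: 4 × 402 = 1608
    O=O: 5 × 480 = 2400
    Σ(broken) = 5706 kJ
  Bonds formed (products):
    C=O: 8 × 815 = 6520
    O–H: 4 × 481 = 1924
    Σ(formed) = 8444 kJ
  ΔH_I = 5706 − 8444 = −2738 kJ
Reaction II:
  Bonds broken (reactants):
    O–H: 4 × 481 = 1924
    Σ(broken) = 1924 kJ
  Bonds formed (products):
    H–H: 2 × 428 = 856
    O=O: 1 × 480 = 480
    Σ(formed) = 1336 kJ
  ΔH_II = 1924 − 1336 = +588 kJ
ΔH_I − ΔH_II = −3326 kJ, so reaction I has the more negative ΔH; |ΔH_I − ΔH_II| = 3326 kJ.

Reaction I, by 3326 kJ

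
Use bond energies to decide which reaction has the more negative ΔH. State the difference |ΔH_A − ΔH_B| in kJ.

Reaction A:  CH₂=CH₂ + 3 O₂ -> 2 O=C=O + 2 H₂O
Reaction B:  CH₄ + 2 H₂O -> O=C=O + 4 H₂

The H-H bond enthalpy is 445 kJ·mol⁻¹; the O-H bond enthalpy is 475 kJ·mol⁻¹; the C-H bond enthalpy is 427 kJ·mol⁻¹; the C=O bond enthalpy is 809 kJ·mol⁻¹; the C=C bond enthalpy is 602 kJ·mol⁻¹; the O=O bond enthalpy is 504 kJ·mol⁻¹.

Reaction A:
  Bonds broken (reactants):
    C-H: 4 × 427 = 1708
    C=C: 1 × 602 = 602
    O=O: 3 × 504 = 1512
    Σ(broken) = 3822 kJ
  Bonds formed (products):
    C=O: 4 × 809 = 3236
    O-H: 4 × 475 = 1900
    Σ(formed) = 5136 kJ
  ΔH_A = 3822 − 5136 = −1314 kJ
Reaction B:
  Bonds broken (reactants):
    C-H: 4 × 427 = 1708
    O-H: 4 × 475 = 1900
    Σ(broken) = 3608 kJ
  Bonds formed (products):
    C=O: 2 × 809 = 1618
    H-H: 4 × 445 = 1780
    Σ(formed) = 3398 kJ
  ΔH_B = 3608 − 3398 = +210 kJ
ΔH_A − ΔH_B = −1524 kJ, so reaction A has the more negative ΔH; |ΔH_A − ΔH_B| = 1524 kJ.

Reaction A, by 1524 kJ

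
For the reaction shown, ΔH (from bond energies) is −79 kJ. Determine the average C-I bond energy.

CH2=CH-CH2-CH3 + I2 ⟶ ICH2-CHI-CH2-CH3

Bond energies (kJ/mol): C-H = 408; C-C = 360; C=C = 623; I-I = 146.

Let D be the C-I bond energy.
Σ(broken) = 2×360 + 8×408 + 1×623 + 1×146 = 4753
Σ(formed) = 3×360 + 8×408 + 2×D = 4344 + 2D
ΔH = Σ(broken) − Σ(formed) = (4753) − (4344 + 2D) = +409 − 2D
Setting this equal to −79 kJ gives 2D = 488, so D = 244 kJ/mol.

D(C-I) ≈ 244 kJ/mol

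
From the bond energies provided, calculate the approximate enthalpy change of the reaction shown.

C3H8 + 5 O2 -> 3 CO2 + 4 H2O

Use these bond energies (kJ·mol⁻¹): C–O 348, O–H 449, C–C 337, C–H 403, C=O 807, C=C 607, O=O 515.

Bonds broken (reactants):
  C–C: 2 × 337 = 674
  C–H: 8 × 403 = 3224
  O=O: 5 × 515 = 2575
  Σ(broken) = 6473 kJ
Bonds formed (products):
  C=O: 6 × 807 = 4842
  O–H: 8 × 449 = 3592
  Σ(formed) = 8434 kJ
ΔH = Σ(broken) − Σ(formed) = 6473 − 8434 = −1961 kJ

ΔH ≈ −1961 kJ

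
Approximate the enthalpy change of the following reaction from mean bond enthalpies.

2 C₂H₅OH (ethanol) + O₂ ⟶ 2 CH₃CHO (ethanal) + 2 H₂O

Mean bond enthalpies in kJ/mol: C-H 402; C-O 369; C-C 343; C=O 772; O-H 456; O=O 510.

ΔH ≈ −404 kJ

Bonds broken (reactants):
  C-C: 2 × 343 = 686
  C-H: 10 × 402 = 4020
  C-O: 2 × 369 = 738
  O-H: 2 × 456 = 912
  O=O: 1 × 510 = 510
  Σ(broken) = 6866 kJ
Bonds formed (products):
  C-C: 2 × 343 = 686
  C-H: 8 × 402 = 3216
  C=O: 2 × 772 = 1544
  O-H: 4 × 456 = 1824
  Σ(formed) = 7270 kJ
ΔH = Σ(broken) − Σ(formed) = 6866 − 7270 = −404 kJ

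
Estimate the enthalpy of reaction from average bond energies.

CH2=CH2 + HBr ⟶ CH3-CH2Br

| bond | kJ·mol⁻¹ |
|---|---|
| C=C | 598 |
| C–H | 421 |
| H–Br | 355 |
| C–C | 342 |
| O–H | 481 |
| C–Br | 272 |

Bonds broken (reactants):
  C–H: 4 × 421 = 1684
  C=C: 1 × 598 = 598
  H–Br: 1 × 355 = 355
  Σ(broken) = 2637 kJ
Bonds formed (products):
  C–Br: 1 × 272 = 272
  C–C: 1 × 342 = 342
  C–H: 5 × 421 = 2105
  Σ(formed) = 2719 kJ
ΔH = Σ(broken) − Σ(formed) = 2637 − 2719 = −82 kJ

ΔH ≈ −82 kJ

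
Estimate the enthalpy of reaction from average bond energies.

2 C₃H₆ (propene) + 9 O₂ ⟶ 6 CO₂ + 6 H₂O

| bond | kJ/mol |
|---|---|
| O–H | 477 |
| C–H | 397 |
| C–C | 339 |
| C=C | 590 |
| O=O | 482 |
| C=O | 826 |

ΔH ≈ −4676 kJ

Bonds broken (reactants):
  C–C: 2 × 339 = 678
  C–H: 12 × 397 = 4764
  C=C: 2 × 590 = 1180
  O=O: 9 × 482 = 4338
  Σ(broken) = 10960 kJ
Bonds formed (products):
  C=O: 12 × 826 = 9912
  O–H: 12 × 477 = 5724
  Σ(formed) = 15636 kJ
ΔH = Σ(broken) − Σ(formed) = 10960 − 15636 = −4676 kJ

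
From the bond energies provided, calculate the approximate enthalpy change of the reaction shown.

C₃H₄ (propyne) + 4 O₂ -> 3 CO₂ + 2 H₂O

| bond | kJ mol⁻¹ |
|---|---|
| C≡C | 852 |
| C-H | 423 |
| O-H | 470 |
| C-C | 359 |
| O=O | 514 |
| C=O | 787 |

Bonds broken (reactants):
  C≡C: 1 × 852 = 852
  C-C: 1 × 359 = 359
  C-H: 4 × 423 = 1692
  O=O: 4 × 514 = 2056
  Σ(broken) = 4959 kJ
Bonds formed (products):
  C=O: 6 × 787 = 4722
  O-H: 4 × 470 = 1880
  Σ(formed) = 6602 kJ
ΔH = Σ(broken) − Σ(formed) = 4959 − 6602 = −1643 kJ

ΔH ≈ −1643 kJ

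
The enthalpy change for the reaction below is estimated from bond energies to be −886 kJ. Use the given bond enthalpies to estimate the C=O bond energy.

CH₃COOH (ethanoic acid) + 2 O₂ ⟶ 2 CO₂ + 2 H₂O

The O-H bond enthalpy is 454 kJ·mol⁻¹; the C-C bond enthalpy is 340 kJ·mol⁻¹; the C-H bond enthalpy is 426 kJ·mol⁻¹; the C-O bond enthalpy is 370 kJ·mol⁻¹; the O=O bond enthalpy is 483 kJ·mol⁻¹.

Let D be the C=O bond energy.
Σ(broken) = 1×340 + 3×426 + 1×370 + 1×D + 1×454 + 2×483 = 3408 + D
Σ(formed) = 4×D + 4×454 = 1816 + 4D
ΔH = Σ(broken) − Σ(formed) = (3408 + D) − (1816 + 4D) = +1592 − 3D
Setting this equal to −886 kJ gives 3D = 2478, so D = 826 kJ/mol.

D(C=O) ≈ 826 kJ/mol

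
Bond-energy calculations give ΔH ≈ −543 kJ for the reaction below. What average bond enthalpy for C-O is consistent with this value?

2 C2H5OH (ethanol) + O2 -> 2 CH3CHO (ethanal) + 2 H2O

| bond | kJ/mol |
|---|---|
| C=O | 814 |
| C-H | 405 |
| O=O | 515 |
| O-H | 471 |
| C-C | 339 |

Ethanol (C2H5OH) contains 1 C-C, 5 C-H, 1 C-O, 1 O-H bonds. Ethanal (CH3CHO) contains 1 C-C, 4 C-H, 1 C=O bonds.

Let D be the C-O bond energy.
Σ(broken) = 2×339 + 10×405 + 2×D + 2×471 + 1×515 = 6185 + 2D
Σ(formed) = 2×339 + 8×405 + 2×814 + 4×471 = 7430
ΔH = Σ(broken) − Σ(formed) = (6185 + 2D) − (7430) = −1245 + 2D
Setting this equal to −543 kJ gives 2D = 702, so D = 351 kJ/mol.

D(C-O) ≈ 351 kJ/mol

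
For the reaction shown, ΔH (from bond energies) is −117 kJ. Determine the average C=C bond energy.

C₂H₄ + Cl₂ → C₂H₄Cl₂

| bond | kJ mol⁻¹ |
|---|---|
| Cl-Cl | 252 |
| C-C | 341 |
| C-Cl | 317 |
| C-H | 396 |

D(C=C) ≈ 606 kJ/mol

Let D be the C=C bond energy.
Σ(broken) = 4×396 + 1×D + 1×252 = 1836 + D
Σ(formed) = 1×341 + 2×317 + 4×396 = 2559
ΔH = Σ(broken) − Σ(formed) = (1836 + D) − (2559) = −723 + D
Setting this equal to −117 kJ gives D = 606 kJ/mol.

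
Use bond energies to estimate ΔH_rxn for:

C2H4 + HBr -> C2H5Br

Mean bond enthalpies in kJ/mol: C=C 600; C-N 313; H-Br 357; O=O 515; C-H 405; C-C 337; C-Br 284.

ΔH ≈ −69 kJ

Bonds broken (reactants):
  C-H: 4 × 405 = 1620
  C=C: 1 × 600 = 600
  H-Br: 1 × 357 = 357
  Σ(broken) = 2577 kJ
Bonds formed (products):
  C-Br: 1 × 284 = 284
  C-C: 1 × 337 = 337
  C-H: 5 × 405 = 2025
  Σ(formed) = 2646 kJ
ΔH = Σ(broken) − Σ(formed) = 2577 − 2646 = −69 kJ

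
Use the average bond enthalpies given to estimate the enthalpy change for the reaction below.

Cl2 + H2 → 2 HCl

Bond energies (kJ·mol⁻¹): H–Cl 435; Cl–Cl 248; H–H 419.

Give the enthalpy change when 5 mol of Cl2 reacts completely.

ΔH = −1015 kJ

Bonds broken (reactants):
  Cl–Cl: 1 × 248 = 248
  H–H: 1 × 419 = 419
  Σ(broken) = 667 kJ
Bonds formed (products):
  H–Cl: 2 × 435 = 870
  Σ(formed) = 870 kJ
ΔH = Σ(broken) − Σ(formed) = 667 − 870 = −203 kJ
For 5× the reaction as written: 5 × (−203) = −1015 kJ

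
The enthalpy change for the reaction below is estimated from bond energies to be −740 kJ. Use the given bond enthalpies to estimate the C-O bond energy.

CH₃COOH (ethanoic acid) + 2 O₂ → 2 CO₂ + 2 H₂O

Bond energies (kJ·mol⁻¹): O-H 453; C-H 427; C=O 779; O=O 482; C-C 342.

D(C-O) ≈ 369 kJ/mol

Let D be the C-O bond energy.
Σ(broken) = 1×342 + 3×427 + 1×D + 1×779 + 1×453 + 2×482 = 3819 + D
Σ(formed) = 4×779 + 4×453 = 4928
ΔH = Σ(broken) − Σ(formed) = (3819 + D) − (4928) = −1109 + D
Setting this equal to −740 kJ gives D = 369 kJ/mol.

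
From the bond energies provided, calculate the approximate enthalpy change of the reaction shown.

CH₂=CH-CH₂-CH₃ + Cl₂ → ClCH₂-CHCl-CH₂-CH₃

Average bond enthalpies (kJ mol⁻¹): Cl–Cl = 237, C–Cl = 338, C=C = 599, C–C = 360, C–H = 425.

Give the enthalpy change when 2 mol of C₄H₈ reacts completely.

Bonds broken (reactants):
  C–C: 2 × 360 = 720
  C–H: 8 × 425 = 3400
  C=C: 1 × 599 = 599
  Cl–Cl: 1 × 237 = 237
  Σ(broken) = 4956 kJ
Bonds formed (products):
  C–C: 3 × 360 = 1080
  C–Cl: 2 × 338 = 676
  C–H: 8 × 425 = 3400
  Σ(formed) = 5156 kJ
ΔH = Σ(broken) − Σ(formed) = 4956 − 5156 = −200 kJ
For 2× the reaction as written: 2 × (−200) = −400 kJ

ΔH = −400 kJ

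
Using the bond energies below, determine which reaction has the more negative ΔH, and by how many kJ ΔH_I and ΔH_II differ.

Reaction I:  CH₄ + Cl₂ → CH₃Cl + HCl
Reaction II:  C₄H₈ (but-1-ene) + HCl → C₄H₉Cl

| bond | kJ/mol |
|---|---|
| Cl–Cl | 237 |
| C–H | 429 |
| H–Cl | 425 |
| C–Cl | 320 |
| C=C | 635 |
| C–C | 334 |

Reaction I:
  Bonds broken (reactants):
    C–H: 4 × 429 = 1716
    Cl–Cl: 1 × 237 = 237
    Σ(broken) = 1953 kJ
  Bonds formed (products):
    C–Cl: 1 × 320 = 320
    C–H: 3 × 429 = 1287
    H–Cl: 1 × 425 = 425
    Σ(formed) = 2032 kJ
  ΔH_I = 1953 − 2032 = −79 kJ
Reaction II:
  Bonds broken (reactants):
    C–C: 2 × 334 = 668
    C–H: 8 × 429 = 3432
    C=C: 1 × 635 = 635
    H–Cl: 1 × 425 = 425
    Σ(broken) = 5160 kJ
  Bonds formed (products):
    C–C: 3 × 334 = 1002
    C–Cl: 1 × 320 = 320
    C–H: 9 × 429 = 3861
    Σ(formed) = 5183 kJ
  ΔH_II = 5160 − 5183 = −23 kJ
ΔH_I − ΔH_II = −56 kJ, so reaction I has the more negative ΔH; |ΔH_I − ΔH_II| = 56 kJ.

Reaction I, by 56 kJ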